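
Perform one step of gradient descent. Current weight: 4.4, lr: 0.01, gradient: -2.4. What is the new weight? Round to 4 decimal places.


w_new = w_old - lr * gradient
= 4.4 - 0.01 * -2.4
= 4.4 - (-0.024)
= 4.4240

4.4240


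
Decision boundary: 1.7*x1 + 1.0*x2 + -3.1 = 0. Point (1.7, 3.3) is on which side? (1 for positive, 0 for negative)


Compute 1.7 * 1.7 + 1.0 * 3.3 + -3.1
= 2.89 + 3.3 + -3.1
= 3.09
Since 3.09 >= 0, the point is on the positive side.

1


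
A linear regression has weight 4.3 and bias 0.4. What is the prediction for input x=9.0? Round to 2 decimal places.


y = 4.3 * 9.0 + (0.4)
= 38.7 + (0.4)
= 39.10

39.10


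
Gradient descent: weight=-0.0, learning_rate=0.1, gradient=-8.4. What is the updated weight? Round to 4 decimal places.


w_new = w_old - lr * gradient
= -0.0 - 0.1 * -8.4
= -0.0 - (-0.84)
= 0.8400

0.8400


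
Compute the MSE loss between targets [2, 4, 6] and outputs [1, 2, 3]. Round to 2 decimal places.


Differences: [1, 2, 3]
Squared errors: [1, 4, 9]
Sum of squared errors = 14
MSE = 14 / 3 = 4.67

4.67


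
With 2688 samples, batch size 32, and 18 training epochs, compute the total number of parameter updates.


Iterations per epoch = 2688 / 32 = 84
Total updates = iterations_per_epoch * epochs
= 84 * 18
= 1512

1512


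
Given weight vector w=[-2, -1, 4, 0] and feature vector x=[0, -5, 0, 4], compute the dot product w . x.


Element-wise products:
-2 * 0 = 0
-1 * -5 = 5
4 * 0 = 0
0 * 4 = 0
Sum = 0 + 5 + 0 + 0
= 5

5


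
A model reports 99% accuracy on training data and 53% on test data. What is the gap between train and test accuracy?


Gap = train_accuracy - test_accuracy
= 99 - 53
= 46%
This large gap strongly indicates overfitting.

46


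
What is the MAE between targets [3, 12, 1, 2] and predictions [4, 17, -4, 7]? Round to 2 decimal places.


Absolute errors: [1, 5, 5, 5]
Sum of absolute errors = 16
MAE = 16 / 4 = 4.00

4.00


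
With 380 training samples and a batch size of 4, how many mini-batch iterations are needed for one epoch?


Iterations per epoch = dataset_size / batch_size
= 380 / 4
= 95

95


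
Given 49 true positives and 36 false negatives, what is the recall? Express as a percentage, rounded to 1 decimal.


Recall = TP / (TP + FN) * 100
= 49 / (49 + 36)
= 49 / 85
= 0.5765
= 57.6%

57.6


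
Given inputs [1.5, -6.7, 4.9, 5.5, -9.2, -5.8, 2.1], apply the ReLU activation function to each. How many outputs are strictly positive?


ReLU(x) = max(0, x) for each element:
ReLU(1.5) = 1.5
ReLU(-6.7) = 0
ReLU(4.9) = 4.9
ReLU(5.5) = 5.5
ReLU(-9.2) = 0
ReLU(-5.8) = 0
ReLU(2.1) = 2.1
Active neurons (>0): 4

4


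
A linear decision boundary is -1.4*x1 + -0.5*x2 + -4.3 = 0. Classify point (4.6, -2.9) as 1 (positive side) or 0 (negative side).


Compute -1.4 * 4.6 + -0.5 * -2.9 + -4.3
= -6.44 + 1.45 + -4.3
= -9.29
Since -9.29 < 0, the point is on the negative side.

0


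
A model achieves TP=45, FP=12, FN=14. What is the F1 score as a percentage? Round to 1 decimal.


Precision = TP / (TP + FP) = 45 / 57 = 0.7895
Recall = TP / (TP + FN) = 45 / 59 = 0.7627
F1 = 2 * P * R / (P + R)
= 2 * 0.7895 * 0.7627 / (0.7895 + 0.7627)
= 1.2043 / 1.5522
= 0.7759
As percentage: 77.6%

77.6


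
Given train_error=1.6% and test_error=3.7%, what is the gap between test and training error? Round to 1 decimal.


Generalization gap = test_error - train_error
= 3.7 - 1.6
= 2.1%
A moderate gap.

2.1


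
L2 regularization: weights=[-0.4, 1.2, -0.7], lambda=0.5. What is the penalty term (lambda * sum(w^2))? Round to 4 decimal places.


Squaring each weight:
(-0.4)^2 = 0.16
1.2^2 = 1.44
(-0.7)^2 = 0.49
Sum of squares = 2.09
Penalty = 0.5 * 2.09 = 1.0450

1.0450


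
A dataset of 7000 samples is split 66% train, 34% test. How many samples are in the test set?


Train samples = 7000 * 66% = 4620
Test samples = 7000 - 4620
= 2380

2380


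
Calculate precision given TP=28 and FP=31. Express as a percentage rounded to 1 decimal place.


Precision = TP / (TP + FP) * 100
= 28 / (28 + 31)
= 28 / 59
= 0.4746
= 47.5%

47.5


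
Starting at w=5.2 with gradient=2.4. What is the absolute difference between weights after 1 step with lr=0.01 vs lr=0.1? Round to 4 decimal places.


With lr=0.01: w_new = 5.2 - 0.01 * 2.4 = 5.176
With lr=0.1: w_new = 5.2 - 0.1 * 2.4 = 4.96
Absolute difference = |5.176 - 4.96|
= 0.2160

0.2160


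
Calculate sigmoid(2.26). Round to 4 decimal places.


sigmoid(z) = 1 / (1 + exp(-z))
exp(-(2.26)) = exp(-2.26) = 0.1043
1 + 0.1043 = 1.1043
1 / 1.1043 = 0.9055

0.9055


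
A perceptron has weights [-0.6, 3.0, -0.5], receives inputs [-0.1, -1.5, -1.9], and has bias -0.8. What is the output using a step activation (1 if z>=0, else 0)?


z = w . x + b
= -0.6*-0.1 + 3.0*-1.5 + -0.5*-1.9 + -0.8
= 0.06 + -4.5 + 0.95 + -0.8
= -3.49 + -0.8
= -4.29
Since z = -4.29 < 0, output = 0

0


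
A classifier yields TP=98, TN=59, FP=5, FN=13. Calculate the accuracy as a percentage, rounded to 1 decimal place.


Accuracy = (TP + TN) / (TP + TN + FP + FN) * 100
= (98 + 59) / (98 + 59 + 5 + 13)
= 157 / 175
= 0.8971
= 89.7%

89.7


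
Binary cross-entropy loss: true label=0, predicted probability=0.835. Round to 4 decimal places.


For y=0: Loss = -log(1-p)
= -log(1 - 0.835)
= -log(0.165)
= -(-1.8018)
= 1.8018

1.8018


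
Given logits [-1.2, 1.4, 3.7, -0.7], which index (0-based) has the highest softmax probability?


Softmax is a monotonic transformation, so it preserves the argmax.
We need to find the index of the maximum logit.
Index 0: -1.2
Index 1: 1.4
Index 2: 3.7
Index 3: -0.7
Maximum logit = 3.7 at index 2

2


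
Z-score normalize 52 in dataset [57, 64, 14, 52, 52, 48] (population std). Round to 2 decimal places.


Mean = (57 + 64 + 14 + 52 + 52 + 48) / 6 = 47.8333
Variance = sum((x_i - mean)^2) / n = 254.1389
Std = sqrt(254.1389) = 15.9417
Z = (x - mean) / std
= (52 - 47.8333) / 15.9417
= 4.1667 / 15.9417
= 0.26

0.26


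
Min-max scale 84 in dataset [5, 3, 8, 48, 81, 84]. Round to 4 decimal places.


Min = 3, Max = 84
Range = 84 - 3 = 81
Scaled = (x - min) / (max - min)
= (84 - 3) / 81
= 81 / 81
= 1.0000

1.0000


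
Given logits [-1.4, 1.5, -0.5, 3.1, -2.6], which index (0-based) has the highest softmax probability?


Softmax is a monotonic transformation, so it preserves the argmax.
We need to find the index of the maximum logit.
Index 0: -1.4
Index 1: 1.5
Index 2: -0.5
Index 3: 3.1
Index 4: -2.6
Maximum logit = 3.1 at index 3

3


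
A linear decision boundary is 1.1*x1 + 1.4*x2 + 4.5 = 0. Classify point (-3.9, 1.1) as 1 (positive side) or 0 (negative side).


Compute 1.1 * -3.9 + 1.4 * 1.1 + 4.5
= -4.29 + 1.54 + 4.5
= 1.75
Since 1.75 >= 0, the point is on the positive side.

1


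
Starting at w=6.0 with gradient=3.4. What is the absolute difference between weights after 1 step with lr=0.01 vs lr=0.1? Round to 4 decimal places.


With lr=0.01: w_new = 6.0 - 0.01 * 3.4 = 5.966
With lr=0.1: w_new = 6.0 - 0.1 * 3.4 = 5.66
Absolute difference = |5.966 - 5.66|
= 0.3060

0.3060


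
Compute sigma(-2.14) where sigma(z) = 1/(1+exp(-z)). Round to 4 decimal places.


sigmoid(z) = 1 / (1 + exp(-z))
exp(-(-2.14)) = exp(2.14) = 8.4994
1 + 8.4994 = 9.4994
1 / 9.4994 = 0.1053

0.1053


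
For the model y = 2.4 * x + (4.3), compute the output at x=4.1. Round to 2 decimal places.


y = 2.4 * 4.1 + (4.3)
= 9.84 + (4.3)
= 14.14

14.14


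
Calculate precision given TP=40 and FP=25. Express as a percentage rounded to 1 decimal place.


Precision = TP / (TP + FP) * 100
= 40 / (40 + 25)
= 40 / 65
= 0.6154
= 61.5%

61.5


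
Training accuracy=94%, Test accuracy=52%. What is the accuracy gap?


Gap = train_accuracy - test_accuracy
= 94 - 52
= 42%
This large gap strongly indicates overfitting.

42


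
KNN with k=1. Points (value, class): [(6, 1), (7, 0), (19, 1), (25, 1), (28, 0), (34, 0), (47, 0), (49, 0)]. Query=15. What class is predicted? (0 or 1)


Distances from query 15:
Point 19 (class 1): distance = 4
K=1 nearest neighbors: classes = [1]
Votes for class 1: 1 / 1
Majority vote => class 1

1


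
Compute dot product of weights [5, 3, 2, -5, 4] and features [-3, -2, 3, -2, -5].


Element-wise products:
5 * -3 = -15
3 * -2 = -6
2 * 3 = 6
-5 * -2 = 10
4 * -5 = -20
Sum = -15 + -6 + 6 + 10 + -20
= -25

-25


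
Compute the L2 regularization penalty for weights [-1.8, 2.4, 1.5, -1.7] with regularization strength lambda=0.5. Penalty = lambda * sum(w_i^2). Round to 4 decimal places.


Squaring each weight:
(-1.8)^2 = 3.24
2.4^2 = 5.76
1.5^2 = 2.25
(-1.7)^2 = 2.89
Sum of squares = 14.14
Penalty = 0.5 * 14.14 = 7.0700

7.0700


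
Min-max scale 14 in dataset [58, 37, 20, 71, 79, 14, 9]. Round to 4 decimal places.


Min = 9, Max = 79
Range = 79 - 9 = 70
Scaled = (x - min) / (max - min)
= (14 - 9) / 70
= 5 / 70
= 0.0714

0.0714


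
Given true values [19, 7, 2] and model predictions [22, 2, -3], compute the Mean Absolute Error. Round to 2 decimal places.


Absolute errors: [3, 5, 5]
Sum of absolute errors = 13
MAE = 13 / 3 = 4.33

4.33


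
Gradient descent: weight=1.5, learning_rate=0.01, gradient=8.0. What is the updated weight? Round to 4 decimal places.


w_new = w_old - lr * gradient
= 1.5 - 0.01 * 8.0
= 1.5 - (0.08)
= 1.4200

1.4200


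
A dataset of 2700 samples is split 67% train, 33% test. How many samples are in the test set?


Train samples = 2700 * 67% = 1809
Test samples = 2700 - 1809
= 891

891


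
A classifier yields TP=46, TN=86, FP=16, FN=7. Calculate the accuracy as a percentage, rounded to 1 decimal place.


Accuracy = (TP + TN) / (TP + TN + FP + FN) * 100
= (46 + 86) / (46 + 86 + 16 + 7)
= 132 / 155
= 0.8516
= 85.2%

85.2


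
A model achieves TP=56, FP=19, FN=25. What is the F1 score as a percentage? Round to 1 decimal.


Precision = TP / (TP + FP) = 56 / 75 = 0.7467
Recall = TP / (TP + FN) = 56 / 81 = 0.6914
F1 = 2 * P * R / (P + R)
= 2 * 0.7467 * 0.6914 / (0.7467 + 0.6914)
= 1.0324 / 1.438
= 0.7179
As percentage: 71.8%

71.8


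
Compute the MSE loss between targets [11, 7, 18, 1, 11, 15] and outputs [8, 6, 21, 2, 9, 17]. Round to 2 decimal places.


Differences: [3, 1, -3, -1, 2, -2]
Squared errors: [9, 1, 9, 1, 4, 4]
Sum of squared errors = 28
MSE = 28 / 6 = 4.67

4.67


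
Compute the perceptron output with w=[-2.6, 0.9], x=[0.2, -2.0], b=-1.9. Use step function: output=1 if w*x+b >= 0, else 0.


z = w . x + b
= -2.6*0.2 + 0.9*-2.0 + -1.9
= -0.52 + -1.8 + -1.9
= -2.32 + -1.9
= -4.22
Since z = -4.22 < 0, output = 0

0


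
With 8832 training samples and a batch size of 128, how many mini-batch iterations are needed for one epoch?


Iterations per epoch = dataset_size / batch_size
= 8832 / 128
= 69

69


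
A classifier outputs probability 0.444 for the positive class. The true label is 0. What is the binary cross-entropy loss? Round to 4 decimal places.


For y=0: Loss = -log(1-p)
= -log(1 - 0.444)
= -log(0.556)
= -(-0.587)
= 0.5870

0.5870


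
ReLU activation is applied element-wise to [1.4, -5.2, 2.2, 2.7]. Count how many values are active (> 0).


ReLU(x) = max(0, x) for each element:
ReLU(1.4) = 1.4
ReLU(-5.2) = 0
ReLU(2.2) = 2.2
ReLU(2.7) = 2.7
Active neurons (>0): 3

3


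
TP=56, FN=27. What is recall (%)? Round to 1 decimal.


Recall = TP / (TP + FN) * 100
= 56 / (56 + 27)
= 56 / 83
= 0.6747
= 67.5%

67.5


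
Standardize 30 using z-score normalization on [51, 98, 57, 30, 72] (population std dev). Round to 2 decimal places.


Mean = (51 + 98 + 57 + 30 + 72) / 5 = 61.6
Variance = sum((x_i - mean)^2) / n = 513.04
Std = sqrt(513.04) = 22.6504
Z = (x - mean) / std
= (30 - 61.6) / 22.6504
= -31.6 / 22.6504
= -1.40

-1.40


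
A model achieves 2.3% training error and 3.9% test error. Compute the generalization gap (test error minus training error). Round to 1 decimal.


Generalization gap = test_error - train_error
= 3.9 - 2.3
= 1.6%
A small gap suggests good generalization.

1.6


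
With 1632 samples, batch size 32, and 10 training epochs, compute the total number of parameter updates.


Iterations per epoch = 1632 / 32 = 51
Total updates = iterations_per_epoch * epochs
= 51 * 10
= 510

510


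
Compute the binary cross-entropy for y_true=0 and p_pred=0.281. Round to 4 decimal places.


For y=0: Loss = -log(1-p)
= -log(1 - 0.281)
= -log(0.719)
= -(-0.3299)
= 0.3299

0.3299


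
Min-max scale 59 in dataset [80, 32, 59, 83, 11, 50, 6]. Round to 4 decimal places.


Min = 6, Max = 83
Range = 83 - 6 = 77
Scaled = (x - min) / (max - min)
= (59 - 6) / 77
= 53 / 77
= 0.6883

0.6883


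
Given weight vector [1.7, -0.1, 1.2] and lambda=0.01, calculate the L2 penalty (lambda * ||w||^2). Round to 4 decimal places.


Squaring each weight:
1.7^2 = 2.89
(-0.1)^2 = 0.01
1.2^2 = 1.44
Sum of squares = 4.34
Penalty = 0.01 * 4.34 = 0.0434

0.0434


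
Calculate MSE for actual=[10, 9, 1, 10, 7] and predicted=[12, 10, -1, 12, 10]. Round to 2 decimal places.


Differences: [-2, -1, 2, -2, -3]
Squared errors: [4, 1, 4, 4, 9]
Sum of squared errors = 22
MSE = 22 / 5 = 4.40

4.40


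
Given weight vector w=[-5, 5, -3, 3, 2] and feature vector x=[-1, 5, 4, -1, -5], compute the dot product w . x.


Element-wise products:
-5 * -1 = 5
5 * 5 = 25
-3 * 4 = -12
3 * -1 = -3
2 * -5 = -10
Sum = 5 + 25 + -12 + -3 + -10
= 5

5


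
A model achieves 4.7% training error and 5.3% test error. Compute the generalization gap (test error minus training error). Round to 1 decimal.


Generalization gap = test_error - train_error
= 5.3 - 4.7
= 0.6%
A small gap suggests good generalization.

0.6


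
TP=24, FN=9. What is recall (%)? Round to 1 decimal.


Recall = TP / (TP + FN) * 100
= 24 / (24 + 9)
= 24 / 33
= 0.7273
= 72.7%

72.7


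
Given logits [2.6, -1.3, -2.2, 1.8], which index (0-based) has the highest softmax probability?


Softmax is a monotonic transformation, so it preserves the argmax.
We need to find the index of the maximum logit.
Index 0: 2.6
Index 1: -1.3
Index 2: -2.2
Index 3: 1.8
Maximum logit = 2.6 at index 0

0


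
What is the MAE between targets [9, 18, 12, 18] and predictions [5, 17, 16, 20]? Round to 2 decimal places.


Absolute errors: [4, 1, 4, 2]
Sum of absolute errors = 11
MAE = 11 / 4 = 2.75

2.75


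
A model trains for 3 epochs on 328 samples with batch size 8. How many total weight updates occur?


Iterations per epoch = 328 / 8 = 41
Total updates = iterations_per_epoch * epochs
= 41 * 3
= 123

123


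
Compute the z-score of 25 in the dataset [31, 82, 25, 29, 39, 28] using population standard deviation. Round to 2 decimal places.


Mean = (31 + 82 + 25 + 29 + 39 + 28) / 6 = 39.0
Variance = sum((x_i - mean)^2) / n = 388.3333
Std = sqrt(388.3333) = 19.7062
Z = (x - mean) / std
= (25 - 39.0) / 19.7062
= -14.0 / 19.7062
= -0.71

-0.71


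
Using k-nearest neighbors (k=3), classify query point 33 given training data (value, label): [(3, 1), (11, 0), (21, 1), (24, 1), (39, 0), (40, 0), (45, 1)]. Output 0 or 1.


Distances from query 33:
Point 39 (class 0): distance = 6
Point 40 (class 0): distance = 7
Point 24 (class 1): distance = 9
K=3 nearest neighbors: classes = [0, 0, 1]
Votes for class 1: 1 / 3
Majority vote => class 0

0


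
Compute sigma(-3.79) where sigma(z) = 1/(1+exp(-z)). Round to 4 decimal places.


sigmoid(z) = 1 / (1 + exp(-z))
exp(-(-3.79)) = exp(3.79) = 44.2564
1 + 44.2564 = 45.2564
1 / 45.2564 = 0.0221

0.0221


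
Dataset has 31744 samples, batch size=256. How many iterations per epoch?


Iterations per epoch = dataset_size / batch_size
= 31744 / 256
= 124

124


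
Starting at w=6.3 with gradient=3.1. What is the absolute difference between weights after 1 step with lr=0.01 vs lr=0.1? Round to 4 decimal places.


With lr=0.01: w_new = 6.3 - 0.01 * 3.1 = 6.269
With lr=0.1: w_new = 6.3 - 0.1 * 3.1 = 5.99
Absolute difference = |6.269 - 5.99|
= 0.2790

0.2790


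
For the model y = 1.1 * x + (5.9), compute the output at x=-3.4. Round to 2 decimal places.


y = 1.1 * -3.4 + (5.9)
= -3.74 + (5.9)
= 2.16

2.16


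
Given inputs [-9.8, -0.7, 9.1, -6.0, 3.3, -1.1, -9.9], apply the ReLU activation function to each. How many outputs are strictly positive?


ReLU(x) = max(0, x) for each element:
ReLU(-9.8) = 0
ReLU(-0.7) = 0
ReLU(9.1) = 9.1
ReLU(-6.0) = 0
ReLU(3.3) = 3.3
ReLU(-1.1) = 0
ReLU(-9.9) = 0
Active neurons (>0): 2

2


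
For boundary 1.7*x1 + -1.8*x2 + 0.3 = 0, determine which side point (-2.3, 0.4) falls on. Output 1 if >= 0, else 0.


Compute 1.7 * -2.3 + -1.8 * 0.4 + 0.3
= -3.91 + -0.72 + 0.3
= -4.33
Since -4.33 < 0, the point is on the negative side.

0


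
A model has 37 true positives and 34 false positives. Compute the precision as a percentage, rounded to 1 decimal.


Precision = TP / (TP + FP) * 100
= 37 / (37 + 34)
= 37 / 71
= 0.5211
= 52.1%

52.1


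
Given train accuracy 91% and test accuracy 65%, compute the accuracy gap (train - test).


Gap = train_accuracy - test_accuracy
= 91 - 65
= 26%
This large gap strongly indicates overfitting.

26


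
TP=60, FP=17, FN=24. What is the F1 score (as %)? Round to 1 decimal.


Precision = TP / (TP + FP) = 60 / 77 = 0.7792
Recall = TP / (TP + FN) = 60 / 84 = 0.7143
F1 = 2 * P * R / (P + R)
= 2 * 0.7792 * 0.7143 / (0.7792 + 0.7143)
= 1.1132 / 1.4935
= 0.7453
As percentage: 74.5%

74.5


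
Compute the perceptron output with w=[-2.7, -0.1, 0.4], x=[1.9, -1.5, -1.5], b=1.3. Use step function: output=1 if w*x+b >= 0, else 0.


z = w . x + b
= -2.7*1.9 + -0.1*-1.5 + 0.4*-1.5 + 1.3
= -5.13 + 0.15 + -0.6 + 1.3
= -5.58 + 1.3
= -4.28
Since z = -4.28 < 0, output = 0

0


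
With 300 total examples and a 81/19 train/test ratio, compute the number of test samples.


Train samples = 300 * 81% = 243
Test samples = 300 - 243
= 57

57


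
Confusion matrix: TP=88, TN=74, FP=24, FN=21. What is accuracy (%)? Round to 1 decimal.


Accuracy = (TP + TN) / (TP + TN + FP + FN) * 100
= (88 + 74) / (88 + 74 + 24 + 21)
= 162 / 207
= 0.7826
= 78.3%

78.3


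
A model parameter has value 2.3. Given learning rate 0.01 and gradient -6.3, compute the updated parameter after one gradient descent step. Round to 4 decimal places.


w_new = w_old - lr * gradient
= 2.3 - 0.01 * -6.3
= 2.3 - (-0.063)
= 2.3630

2.3630


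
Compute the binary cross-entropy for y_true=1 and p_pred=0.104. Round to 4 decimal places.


For y=1: Loss = -log(p)
= -log(0.104)
= -(-2.2634)
= 2.2634

2.2634


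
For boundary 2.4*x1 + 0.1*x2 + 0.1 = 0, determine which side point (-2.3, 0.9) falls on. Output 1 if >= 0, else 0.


Compute 2.4 * -2.3 + 0.1 * 0.9 + 0.1
= -5.52 + 0.09 + 0.1
= -5.33
Since -5.33 < 0, the point is on the negative side.

0


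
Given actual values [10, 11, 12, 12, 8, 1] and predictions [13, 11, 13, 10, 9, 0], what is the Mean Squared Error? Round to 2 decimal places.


Differences: [-3, 0, -1, 2, -1, 1]
Squared errors: [9, 0, 1, 4, 1, 1]
Sum of squared errors = 16
MSE = 16 / 6 = 2.67

2.67


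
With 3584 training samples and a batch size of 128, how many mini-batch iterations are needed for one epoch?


Iterations per epoch = dataset_size / batch_size
= 3584 / 128
= 28

28


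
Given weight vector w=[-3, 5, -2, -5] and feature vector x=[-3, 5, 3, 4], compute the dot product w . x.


Element-wise products:
-3 * -3 = 9
5 * 5 = 25
-2 * 3 = -6
-5 * 4 = -20
Sum = 9 + 25 + -6 + -20
= 8

8


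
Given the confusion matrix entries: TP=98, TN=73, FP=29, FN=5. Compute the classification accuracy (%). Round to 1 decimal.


Accuracy = (TP + TN) / (TP + TN + FP + FN) * 100
= (98 + 73) / (98 + 73 + 29 + 5)
= 171 / 205
= 0.8341
= 83.4%

83.4


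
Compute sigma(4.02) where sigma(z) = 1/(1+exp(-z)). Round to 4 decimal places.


sigmoid(z) = 1 / (1 + exp(-z))
exp(-(4.02)) = exp(-4.02) = 0.018
1 + 0.018 = 1.018
1 / 1.018 = 0.9824

0.9824


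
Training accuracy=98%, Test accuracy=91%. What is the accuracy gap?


Gap = train_accuracy - test_accuracy
= 98 - 91
= 7%
This moderate gap may indicate mild overfitting.

7


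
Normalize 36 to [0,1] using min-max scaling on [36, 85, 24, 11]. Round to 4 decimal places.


Min = 11, Max = 85
Range = 85 - 11 = 74
Scaled = (x - min) / (max - min)
= (36 - 11) / 74
= 25 / 74
= 0.3378

0.3378


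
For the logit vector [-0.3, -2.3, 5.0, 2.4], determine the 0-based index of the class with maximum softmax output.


Softmax is a monotonic transformation, so it preserves the argmax.
We need to find the index of the maximum logit.
Index 0: -0.3
Index 1: -2.3
Index 2: 5.0
Index 3: 2.4
Maximum logit = 5.0 at index 2

2


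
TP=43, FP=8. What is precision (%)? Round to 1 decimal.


Precision = TP / (TP + FP) * 100
= 43 / (43 + 8)
= 43 / 51
= 0.8431
= 84.3%

84.3


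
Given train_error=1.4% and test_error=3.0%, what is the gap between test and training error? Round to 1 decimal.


Generalization gap = test_error - train_error
= 3.0 - 1.4
= 1.6%
A small gap suggests good generalization.

1.6


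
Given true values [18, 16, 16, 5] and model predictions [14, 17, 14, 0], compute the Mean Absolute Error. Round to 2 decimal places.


Absolute errors: [4, 1, 2, 5]
Sum of absolute errors = 12
MAE = 12 / 4 = 3.00

3.00


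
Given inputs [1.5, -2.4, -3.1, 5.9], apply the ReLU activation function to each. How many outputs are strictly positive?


ReLU(x) = max(0, x) for each element:
ReLU(1.5) = 1.5
ReLU(-2.4) = 0
ReLU(-3.1) = 0
ReLU(5.9) = 5.9
Active neurons (>0): 2

2


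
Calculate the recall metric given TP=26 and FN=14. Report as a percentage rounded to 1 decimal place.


Recall = TP / (TP + FN) * 100
= 26 / (26 + 14)
= 26 / 40
= 0.65
= 65.0%

65.0


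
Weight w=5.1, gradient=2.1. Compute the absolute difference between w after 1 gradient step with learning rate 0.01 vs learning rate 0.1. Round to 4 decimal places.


With lr=0.01: w_new = 5.1 - 0.01 * 2.1 = 5.079
With lr=0.1: w_new = 5.1 - 0.1 * 2.1 = 4.89
Absolute difference = |5.079 - 4.89|
= 0.1890

0.1890


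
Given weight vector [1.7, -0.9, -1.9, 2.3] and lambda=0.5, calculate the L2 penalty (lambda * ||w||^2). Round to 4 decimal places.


Squaring each weight:
1.7^2 = 2.89
(-0.9)^2 = 0.81
(-1.9)^2 = 3.61
2.3^2 = 5.29
Sum of squares = 12.6
Penalty = 0.5 * 12.6 = 6.3000

6.3000


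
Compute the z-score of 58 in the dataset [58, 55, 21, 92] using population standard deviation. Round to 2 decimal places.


Mean = (58 + 55 + 21 + 92) / 4 = 56.5
Variance = sum((x_i - mean)^2) / n = 631.25
Std = sqrt(631.25) = 25.1247
Z = (x - mean) / std
= (58 - 56.5) / 25.1247
= 1.5 / 25.1247
= 0.06

0.06


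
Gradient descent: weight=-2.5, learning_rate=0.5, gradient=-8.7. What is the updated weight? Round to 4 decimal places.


w_new = w_old - lr * gradient
= -2.5 - 0.5 * -8.7
= -2.5 - (-4.35)
= 1.8500

1.8500


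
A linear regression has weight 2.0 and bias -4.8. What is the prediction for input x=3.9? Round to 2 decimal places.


y = 2.0 * 3.9 + (-4.8)
= 7.8 + (-4.8)
= 3.00

3.00


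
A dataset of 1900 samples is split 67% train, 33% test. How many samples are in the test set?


Train samples = 1900 * 67% = 1273
Test samples = 1900 - 1273
= 627

627


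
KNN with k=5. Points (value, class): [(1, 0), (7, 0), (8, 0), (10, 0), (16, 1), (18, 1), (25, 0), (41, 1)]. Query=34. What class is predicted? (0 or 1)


Distances from query 34:
Point 41 (class 1): distance = 7
Point 25 (class 0): distance = 9
Point 18 (class 1): distance = 16
Point 16 (class 1): distance = 18
Point 10 (class 0): distance = 24
K=5 nearest neighbors: classes = [1, 0, 1, 1, 0]
Votes for class 1: 3 / 5
Majority vote => class 1

1


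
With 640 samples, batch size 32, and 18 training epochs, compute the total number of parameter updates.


Iterations per epoch = 640 / 32 = 20
Total updates = iterations_per_epoch * epochs
= 20 * 18
= 360

360


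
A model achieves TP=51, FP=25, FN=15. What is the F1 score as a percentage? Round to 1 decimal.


Precision = TP / (TP + FP) = 51 / 76 = 0.6711
Recall = TP / (TP + FN) = 51 / 66 = 0.7727
F1 = 2 * P * R / (P + R)
= 2 * 0.6711 * 0.7727 / (0.6711 + 0.7727)
= 1.0371 / 1.4438
= 0.7183
As percentage: 71.8%

71.8


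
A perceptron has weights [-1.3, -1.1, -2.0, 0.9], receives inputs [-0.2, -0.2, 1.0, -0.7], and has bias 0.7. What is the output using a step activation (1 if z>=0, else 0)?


z = w . x + b
= -1.3*-0.2 + -1.1*-0.2 + -2.0*1.0 + 0.9*-0.7 + 0.7
= 0.26 + 0.22 + -2.0 + -0.63 + 0.7
= -2.15 + 0.7
= -1.45
Since z = -1.45 < 0, output = 0

0


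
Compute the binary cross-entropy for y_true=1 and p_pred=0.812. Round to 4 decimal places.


For y=1: Loss = -log(p)
= -log(0.812)
= -(-0.2083)
= 0.2083

0.2083


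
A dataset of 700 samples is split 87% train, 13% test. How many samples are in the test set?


Train samples = 700 * 87% = 609
Test samples = 700 - 609
= 91

91


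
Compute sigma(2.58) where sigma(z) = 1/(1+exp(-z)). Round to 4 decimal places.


sigmoid(z) = 1 / (1 + exp(-z))
exp(-(2.58)) = exp(-2.58) = 0.0758
1 + 0.0758 = 1.0758
1 / 1.0758 = 0.9296

0.9296


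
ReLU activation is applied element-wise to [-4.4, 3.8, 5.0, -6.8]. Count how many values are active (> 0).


ReLU(x) = max(0, x) for each element:
ReLU(-4.4) = 0
ReLU(3.8) = 3.8
ReLU(5.0) = 5.0
ReLU(-6.8) = 0
Active neurons (>0): 2

2


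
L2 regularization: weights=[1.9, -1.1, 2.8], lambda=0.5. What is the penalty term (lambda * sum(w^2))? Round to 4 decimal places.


Squaring each weight:
1.9^2 = 3.61
(-1.1)^2 = 1.21
2.8^2 = 7.84
Sum of squares = 12.66
Penalty = 0.5 * 12.66 = 6.3300

6.3300


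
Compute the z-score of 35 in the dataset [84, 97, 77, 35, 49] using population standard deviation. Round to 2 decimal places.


Mean = (84 + 97 + 77 + 35 + 49) / 5 = 68.4
Variance = sum((x_i - mean)^2) / n = 525.44
Std = sqrt(525.44) = 22.9225
Z = (x - mean) / std
= (35 - 68.4) / 22.9225
= -33.4 / 22.9225
= -1.46

-1.46


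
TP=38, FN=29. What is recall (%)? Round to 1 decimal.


Recall = TP / (TP + FN) * 100
= 38 / (38 + 29)
= 38 / 67
= 0.5672
= 56.7%

56.7


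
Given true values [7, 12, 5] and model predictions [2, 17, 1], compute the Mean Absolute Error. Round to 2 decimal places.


Absolute errors: [5, 5, 4]
Sum of absolute errors = 14
MAE = 14 / 3 = 4.67

4.67


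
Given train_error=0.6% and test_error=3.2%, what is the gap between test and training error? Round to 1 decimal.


Generalization gap = test_error - train_error
= 3.2 - 0.6
= 2.6%
A moderate gap.

2.6


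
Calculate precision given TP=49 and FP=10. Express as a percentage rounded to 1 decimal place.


Precision = TP / (TP + FP) * 100
= 49 / (49 + 10)
= 49 / 59
= 0.8305
= 83.1%

83.1


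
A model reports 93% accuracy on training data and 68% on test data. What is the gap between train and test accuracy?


Gap = train_accuracy - test_accuracy
= 93 - 68
= 25%
This large gap strongly indicates overfitting.

25


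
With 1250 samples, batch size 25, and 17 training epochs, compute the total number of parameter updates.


Iterations per epoch = 1250 / 25 = 50
Total updates = iterations_per_epoch * epochs
= 50 * 17
= 850

850


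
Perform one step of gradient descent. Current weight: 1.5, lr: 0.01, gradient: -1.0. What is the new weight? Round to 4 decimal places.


w_new = w_old - lr * gradient
= 1.5 - 0.01 * -1.0
= 1.5 - (-0.01)
= 1.5100

1.5100


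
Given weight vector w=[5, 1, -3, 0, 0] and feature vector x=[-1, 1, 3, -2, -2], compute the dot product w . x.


Element-wise products:
5 * -1 = -5
1 * 1 = 1
-3 * 3 = -9
0 * -2 = 0
0 * -2 = 0
Sum = -5 + 1 + -9 + 0 + 0
= -13

-13


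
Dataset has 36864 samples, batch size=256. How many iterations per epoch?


Iterations per epoch = dataset_size / batch_size
= 36864 / 256
= 144

144


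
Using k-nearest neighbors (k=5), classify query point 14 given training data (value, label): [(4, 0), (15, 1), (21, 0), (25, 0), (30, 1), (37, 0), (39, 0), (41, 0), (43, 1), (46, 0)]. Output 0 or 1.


Distances from query 14:
Point 15 (class 1): distance = 1
Point 21 (class 0): distance = 7
Point 4 (class 0): distance = 10
Point 25 (class 0): distance = 11
Point 30 (class 1): distance = 16
K=5 nearest neighbors: classes = [1, 0, 0, 0, 1]
Votes for class 1: 2 / 5
Majority vote => class 0

0


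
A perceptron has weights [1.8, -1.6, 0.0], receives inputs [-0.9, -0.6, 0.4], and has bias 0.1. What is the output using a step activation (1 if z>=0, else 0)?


z = w . x + b
= 1.8*-0.9 + -1.6*-0.6 + 0.0*0.4 + 0.1
= -1.62 + 0.96 + 0.0 + 0.1
= -0.66 + 0.1
= -0.56
Since z = -0.56 < 0, output = 0

0


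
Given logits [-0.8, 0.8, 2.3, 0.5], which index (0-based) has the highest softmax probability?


Softmax is a monotonic transformation, so it preserves the argmax.
We need to find the index of the maximum logit.
Index 0: -0.8
Index 1: 0.8
Index 2: 2.3
Index 3: 0.5
Maximum logit = 2.3 at index 2

2


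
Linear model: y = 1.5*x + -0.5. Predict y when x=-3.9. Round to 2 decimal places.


y = 1.5 * -3.9 + (-0.5)
= -5.85 + (-0.5)
= -6.35

-6.35


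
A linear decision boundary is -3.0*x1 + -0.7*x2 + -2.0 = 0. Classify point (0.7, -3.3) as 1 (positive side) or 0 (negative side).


Compute -3.0 * 0.7 + -0.7 * -3.3 + -2.0
= -2.1 + 2.31 + -2.0
= -1.79
Since -1.79 < 0, the point is on the negative side.

0


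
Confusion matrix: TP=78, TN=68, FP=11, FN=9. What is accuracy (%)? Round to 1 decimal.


Accuracy = (TP + TN) / (TP + TN + FP + FN) * 100
= (78 + 68) / (78 + 68 + 11 + 9)
= 146 / 166
= 0.8795
= 88.0%

88.0


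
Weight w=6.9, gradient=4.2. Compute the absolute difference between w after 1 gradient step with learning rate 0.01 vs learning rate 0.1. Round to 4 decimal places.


With lr=0.01: w_new = 6.9 - 0.01 * 4.2 = 6.858
With lr=0.1: w_new = 6.9 - 0.1 * 4.2 = 6.48
Absolute difference = |6.858 - 6.48|
= 0.3780

0.3780


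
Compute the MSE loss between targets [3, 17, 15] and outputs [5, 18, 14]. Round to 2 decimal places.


Differences: [-2, -1, 1]
Squared errors: [4, 1, 1]
Sum of squared errors = 6
MSE = 6 / 3 = 2.00

2.00


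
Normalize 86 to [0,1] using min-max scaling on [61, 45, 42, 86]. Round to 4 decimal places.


Min = 42, Max = 86
Range = 86 - 42 = 44
Scaled = (x - min) / (max - min)
= (86 - 42) / 44
= 44 / 44
= 1.0000

1.0000


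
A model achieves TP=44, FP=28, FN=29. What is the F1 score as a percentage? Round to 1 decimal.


Precision = TP / (TP + FP) = 44 / 72 = 0.6111
Recall = TP / (TP + FN) = 44 / 73 = 0.6027
F1 = 2 * P * R / (P + R)
= 2 * 0.6111 * 0.6027 / (0.6111 + 0.6027)
= 0.7367 / 1.2139
= 0.6069
As percentage: 60.7%

60.7


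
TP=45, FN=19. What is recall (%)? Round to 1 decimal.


Recall = TP / (TP + FN) * 100
= 45 / (45 + 19)
= 45 / 64
= 0.7031
= 70.3%

70.3


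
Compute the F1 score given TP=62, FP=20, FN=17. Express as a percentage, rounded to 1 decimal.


Precision = TP / (TP + FP) = 62 / 82 = 0.7561
Recall = TP / (TP + FN) = 62 / 79 = 0.7848
F1 = 2 * P * R / (P + R)
= 2 * 0.7561 * 0.7848 / (0.7561 + 0.7848)
= 1.1868 / 1.5409
= 0.7702
As percentage: 77.0%

77.0


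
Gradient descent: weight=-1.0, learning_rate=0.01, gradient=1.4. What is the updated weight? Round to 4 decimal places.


w_new = w_old - lr * gradient
= -1.0 - 0.01 * 1.4
= -1.0 - (0.014)
= -1.0140

-1.0140


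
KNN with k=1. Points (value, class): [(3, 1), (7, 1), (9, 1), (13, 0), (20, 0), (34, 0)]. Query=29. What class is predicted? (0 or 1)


Distances from query 29:
Point 34 (class 0): distance = 5
K=1 nearest neighbors: classes = [0]
Votes for class 1: 0 / 1
Majority vote => class 0

0


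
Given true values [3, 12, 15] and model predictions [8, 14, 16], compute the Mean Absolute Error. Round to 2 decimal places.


Absolute errors: [5, 2, 1]
Sum of absolute errors = 8
MAE = 8 / 3 = 2.67

2.67


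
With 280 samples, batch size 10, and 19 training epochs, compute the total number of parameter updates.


Iterations per epoch = 280 / 10 = 28
Total updates = iterations_per_epoch * epochs
= 28 * 19
= 532

532


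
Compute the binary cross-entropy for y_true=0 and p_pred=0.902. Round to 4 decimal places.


For y=0: Loss = -log(1-p)
= -log(1 - 0.902)
= -log(0.098)
= -(-2.3228)
= 2.3228

2.3228


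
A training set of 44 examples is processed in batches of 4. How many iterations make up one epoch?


Iterations per epoch = dataset_size / batch_size
= 44 / 4
= 11

11


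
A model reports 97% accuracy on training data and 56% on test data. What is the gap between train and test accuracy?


Gap = train_accuracy - test_accuracy
= 97 - 56
= 41%
This large gap strongly indicates overfitting.

41


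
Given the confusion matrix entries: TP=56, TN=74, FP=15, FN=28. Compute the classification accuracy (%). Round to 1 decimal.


Accuracy = (TP + TN) / (TP + TN + FP + FN) * 100
= (56 + 74) / (56 + 74 + 15 + 28)
= 130 / 173
= 0.7514
= 75.1%

75.1


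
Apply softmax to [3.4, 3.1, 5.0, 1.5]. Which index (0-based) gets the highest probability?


Softmax is a monotonic transformation, so it preserves the argmax.
We need to find the index of the maximum logit.
Index 0: 3.4
Index 1: 3.1
Index 2: 5.0
Index 3: 1.5
Maximum logit = 5.0 at index 2

2


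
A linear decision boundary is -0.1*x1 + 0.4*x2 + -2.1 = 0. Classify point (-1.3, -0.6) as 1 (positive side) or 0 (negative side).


Compute -0.1 * -1.3 + 0.4 * -0.6 + -2.1
= 0.13 + -0.24 + -2.1
= -2.21
Since -2.21 < 0, the point is on the negative side.

0


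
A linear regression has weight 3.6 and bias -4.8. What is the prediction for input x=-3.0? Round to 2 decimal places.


y = 3.6 * -3.0 + (-4.8)
= -10.8 + (-4.8)
= -15.60

-15.60


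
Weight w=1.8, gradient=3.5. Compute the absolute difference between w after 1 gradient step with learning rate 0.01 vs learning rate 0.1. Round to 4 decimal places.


With lr=0.01: w_new = 1.8 - 0.01 * 3.5 = 1.765
With lr=0.1: w_new = 1.8 - 0.1 * 3.5 = 1.45
Absolute difference = |1.765 - 1.45|
= 0.3150

0.3150


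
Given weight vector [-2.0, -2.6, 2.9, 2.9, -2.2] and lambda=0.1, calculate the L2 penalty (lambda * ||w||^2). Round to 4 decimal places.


Squaring each weight:
(-2.0)^2 = 4.0
(-2.6)^2 = 6.76
2.9^2 = 8.41
2.9^2 = 8.41
(-2.2)^2 = 4.84
Sum of squares = 32.42
Penalty = 0.1 * 32.42 = 3.2420

3.2420


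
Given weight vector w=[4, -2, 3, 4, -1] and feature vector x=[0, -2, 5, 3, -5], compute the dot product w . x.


Element-wise products:
4 * 0 = 0
-2 * -2 = 4
3 * 5 = 15
4 * 3 = 12
-1 * -5 = 5
Sum = 0 + 4 + 15 + 12 + 5
= 36

36


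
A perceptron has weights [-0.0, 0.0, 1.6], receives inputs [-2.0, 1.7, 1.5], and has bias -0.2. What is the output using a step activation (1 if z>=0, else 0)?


z = w . x + b
= -0.0*-2.0 + 0.0*1.7 + 1.6*1.5 + -0.2
= 0.0 + 0.0 + 2.4 + -0.2
= 2.4 + -0.2
= 2.2
Since z = 2.2 >= 0, output = 1

1


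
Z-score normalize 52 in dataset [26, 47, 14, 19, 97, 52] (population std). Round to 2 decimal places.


Mean = (26 + 47 + 14 + 19 + 97 + 52) / 6 = 42.5
Variance = sum((x_i - mean)^2) / n = 786.25
Std = sqrt(786.25) = 28.0401
Z = (x - mean) / std
= (52 - 42.5) / 28.0401
= 9.5 / 28.0401
= 0.34

0.34


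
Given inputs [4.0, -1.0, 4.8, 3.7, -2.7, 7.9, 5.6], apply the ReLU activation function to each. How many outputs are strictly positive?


ReLU(x) = max(0, x) for each element:
ReLU(4.0) = 4.0
ReLU(-1.0) = 0
ReLU(4.8) = 4.8
ReLU(3.7) = 3.7
ReLU(-2.7) = 0
ReLU(7.9) = 7.9
ReLU(5.6) = 5.6
Active neurons (>0): 5

5


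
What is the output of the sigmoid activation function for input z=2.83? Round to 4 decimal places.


sigmoid(z) = 1 / (1 + exp(-z))
exp(-(2.83)) = exp(-2.83) = 0.059
1 + 0.059 = 1.059
1 / 1.059 = 0.9443

0.9443


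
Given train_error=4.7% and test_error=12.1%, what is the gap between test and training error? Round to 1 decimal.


Generalization gap = test_error - train_error
= 12.1 - 4.7
= 7.4%
A moderate gap.

7.4


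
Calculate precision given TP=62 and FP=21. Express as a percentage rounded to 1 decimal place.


Precision = TP / (TP + FP) * 100
= 62 / (62 + 21)
= 62 / 83
= 0.747
= 74.7%

74.7


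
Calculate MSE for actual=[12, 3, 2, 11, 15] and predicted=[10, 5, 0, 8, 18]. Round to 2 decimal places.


Differences: [2, -2, 2, 3, -3]
Squared errors: [4, 4, 4, 9, 9]
Sum of squared errors = 30
MSE = 30 / 5 = 6.00

6.00


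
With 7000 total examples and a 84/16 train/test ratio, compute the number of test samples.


Train samples = 7000 * 84% = 5880
Test samples = 7000 - 5880
= 1120

1120


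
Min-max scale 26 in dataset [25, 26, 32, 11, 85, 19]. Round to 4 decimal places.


Min = 11, Max = 85
Range = 85 - 11 = 74
Scaled = (x - min) / (max - min)
= (26 - 11) / 74
= 15 / 74
= 0.2027

0.2027


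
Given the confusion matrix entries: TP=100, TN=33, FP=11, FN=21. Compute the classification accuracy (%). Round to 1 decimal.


Accuracy = (TP + TN) / (TP + TN + FP + FN) * 100
= (100 + 33) / (100 + 33 + 11 + 21)
= 133 / 165
= 0.8061
= 80.6%

80.6


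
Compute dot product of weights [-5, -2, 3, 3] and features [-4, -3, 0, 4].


Element-wise products:
-5 * -4 = 20
-2 * -3 = 6
3 * 0 = 0
3 * 4 = 12
Sum = 20 + 6 + 0 + 12
= 38

38


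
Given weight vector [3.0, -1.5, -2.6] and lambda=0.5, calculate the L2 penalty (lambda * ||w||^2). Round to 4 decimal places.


Squaring each weight:
3.0^2 = 9.0
(-1.5)^2 = 2.25
(-2.6)^2 = 6.76
Sum of squares = 18.01
Penalty = 0.5 * 18.01 = 9.0050

9.0050


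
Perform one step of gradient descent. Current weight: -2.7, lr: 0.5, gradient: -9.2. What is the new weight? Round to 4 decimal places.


w_new = w_old - lr * gradient
= -2.7 - 0.5 * -9.2
= -2.7 - (-4.6)
= 1.9000

1.9000


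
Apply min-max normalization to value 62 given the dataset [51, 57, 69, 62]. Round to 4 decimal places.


Min = 51, Max = 69
Range = 69 - 51 = 18
Scaled = (x - min) / (max - min)
= (62 - 51) / 18
= 11 / 18
= 0.6111

0.6111


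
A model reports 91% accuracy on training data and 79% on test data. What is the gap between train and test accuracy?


Gap = train_accuracy - test_accuracy
= 91 - 79
= 12%
This gap suggests the model is overfitting.

12


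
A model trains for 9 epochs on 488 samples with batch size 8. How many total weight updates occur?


Iterations per epoch = 488 / 8 = 61
Total updates = iterations_per_epoch * epochs
= 61 * 9
= 549

549


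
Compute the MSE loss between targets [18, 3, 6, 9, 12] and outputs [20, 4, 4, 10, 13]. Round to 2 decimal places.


Differences: [-2, -1, 2, -1, -1]
Squared errors: [4, 1, 4, 1, 1]
Sum of squared errors = 11
MSE = 11 / 5 = 2.20

2.20


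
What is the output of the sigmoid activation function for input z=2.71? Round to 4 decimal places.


sigmoid(z) = 1 / (1 + exp(-z))
exp(-(2.71)) = exp(-2.71) = 0.0665
1 + 0.0665 = 1.0665
1 / 1.0665 = 0.9376

0.9376


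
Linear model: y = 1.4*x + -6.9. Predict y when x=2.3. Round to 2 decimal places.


y = 1.4 * 2.3 + (-6.9)
= 3.22 + (-6.9)
= -3.68

-3.68


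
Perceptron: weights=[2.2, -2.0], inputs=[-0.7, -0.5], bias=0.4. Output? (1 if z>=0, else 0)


z = w . x + b
= 2.2*-0.7 + -2.0*-0.5 + 0.4
= -1.54 + 1.0 + 0.4
= -0.54 + 0.4
= -0.14
Since z = -0.14 < 0, output = 0

0


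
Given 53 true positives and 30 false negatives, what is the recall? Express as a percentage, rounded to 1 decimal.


Recall = TP / (TP + FN) * 100
= 53 / (53 + 30)
= 53 / 83
= 0.6386
= 63.9%

63.9


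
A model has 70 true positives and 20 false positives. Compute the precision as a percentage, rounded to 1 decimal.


Precision = TP / (TP + FP) * 100
= 70 / (70 + 20)
= 70 / 90
= 0.7778
= 77.8%

77.8


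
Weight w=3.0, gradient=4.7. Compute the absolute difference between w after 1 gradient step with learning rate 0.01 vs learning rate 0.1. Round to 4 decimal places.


With lr=0.01: w_new = 3.0 - 0.01 * 4.7 = 2.953
With lr=0.1: w_new = 3.0 - 0.1 * 4.7 = 2.53
Absolute difference = |2.953 - 2.53|
= 0.4230

0.4230
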